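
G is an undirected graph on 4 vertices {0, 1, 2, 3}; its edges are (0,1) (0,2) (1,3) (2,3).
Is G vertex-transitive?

G is 2-regular and connected on 4 vertices, i.e. the cycle C_4. C_4 has 4 rotations and 4 reflections, so Aut(C_4) ≅ D_4 of order 8. Under this action every vertex can be carried to every other, so G is vertex-transitive.

Yes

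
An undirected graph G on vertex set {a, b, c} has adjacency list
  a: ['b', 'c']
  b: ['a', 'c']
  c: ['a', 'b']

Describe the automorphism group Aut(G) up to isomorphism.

All 3 vertices are pairwise adjacent: G = K_3. Every bijection on the vertex set is an automorphism of K_3; hence Aut(K_3) ≅ S_3, order 6.

the symmetric group on 3 letters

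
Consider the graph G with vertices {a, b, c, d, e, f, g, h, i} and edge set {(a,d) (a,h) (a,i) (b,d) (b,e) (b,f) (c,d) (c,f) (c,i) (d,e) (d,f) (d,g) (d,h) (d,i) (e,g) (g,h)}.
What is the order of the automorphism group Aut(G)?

Vertex d is the unique vertex of degree 8; the remaining 8 vertices each have degree 3 and induce a cycle, so G is the wheel on 9 vertices with hub d. With the hub fixed, the remaining symmetry is that of the rim cycle C_8, giving the dihedral group D_8.

16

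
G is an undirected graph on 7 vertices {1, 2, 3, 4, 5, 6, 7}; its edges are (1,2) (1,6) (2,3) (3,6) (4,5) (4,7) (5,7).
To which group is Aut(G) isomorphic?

G has two connected components, {1, 2, 3, 6} and {4, 5, 7}; each is 2-regular, so G = C_4 ⊔ C_3. No automorphism exchanges components of different sizes, hence Aut(G) is the direct product D_3 × D_4, order 48.

D_3 × D_4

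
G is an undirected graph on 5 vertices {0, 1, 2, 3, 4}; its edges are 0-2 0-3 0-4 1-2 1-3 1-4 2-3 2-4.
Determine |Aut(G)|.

8

Vertex 2 is the unique vertex of degree 4; the remaining 4 vertices each have degree 3 and induce a cycle, so G is the wheel on 5 vertices with hub 2. With the hub fixed, the remaining symmetry is that of the rim cycle C_4, giving the dihedral group D_4.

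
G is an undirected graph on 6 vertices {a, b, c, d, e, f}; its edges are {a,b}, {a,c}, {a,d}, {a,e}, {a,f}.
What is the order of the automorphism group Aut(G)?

120

Vertex a has degree 5 and every other vertex has degree 1, so G is the star K_{1,5} with centre a. Any automorphism fixes the centre and permutes the 5 leaves freely, so Aut(G) ≅ S_5 of order 5! = 120.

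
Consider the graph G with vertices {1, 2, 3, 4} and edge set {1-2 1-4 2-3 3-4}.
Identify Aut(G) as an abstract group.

G is 2-regular and connected on 4 vertices, i.e. the cycle C_4. The automorphisms of the 4-cycle are exactly the symmetries of a regular 4-gon: the dihedral group D_4, |D_4| = 8.

D_4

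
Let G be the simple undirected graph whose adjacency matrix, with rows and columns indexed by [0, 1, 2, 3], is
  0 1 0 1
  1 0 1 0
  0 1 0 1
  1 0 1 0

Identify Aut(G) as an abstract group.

G is 2-regular and bipartite on 2^2 = 4 vertices with girth 4; it is the hypercube graph Q_2. Aut(Q_2) consists of the signed permutations of the 2 coordinate axes: 2! permutations times 2^2 sign flips, so |Aut| = 2^2·2! = 8.

the hyperoctahedral group B_2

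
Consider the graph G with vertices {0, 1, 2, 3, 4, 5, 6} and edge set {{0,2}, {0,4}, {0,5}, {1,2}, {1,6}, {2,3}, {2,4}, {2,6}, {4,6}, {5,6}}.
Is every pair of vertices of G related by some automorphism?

No

Vertex 2 is the only vertex of degree 5, so every automorphism fixes it; G is not vertex-transitive.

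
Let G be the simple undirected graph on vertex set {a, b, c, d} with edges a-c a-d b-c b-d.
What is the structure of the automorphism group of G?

the hyperoctahedral group B_2

G is 2-regular and bipartite on 2^2 = 4 vertices with girth 4; it is the hypercube graph Q_2. Aut(Q_2) consists of the signed permutations of the 2 coordinate axes: 2! permutations times 2^2 sign flips, so |Aut| = 2^2·2! = 8.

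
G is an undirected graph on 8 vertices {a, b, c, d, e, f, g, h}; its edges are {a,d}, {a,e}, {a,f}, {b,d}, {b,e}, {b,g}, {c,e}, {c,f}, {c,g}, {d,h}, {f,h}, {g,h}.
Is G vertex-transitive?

G is 3-regular and bipartite on 2^3 = 8 vertices with girth 4; it is the hypercube graph Q_3. The symmetry group of the 3-cube is the hyperoctahedral group B_3 = Z_2 ≀ S_3, of order 2^3·3! = 48. Under this action every vertex can be carried to every other, so G is vertex-transitive.

Yes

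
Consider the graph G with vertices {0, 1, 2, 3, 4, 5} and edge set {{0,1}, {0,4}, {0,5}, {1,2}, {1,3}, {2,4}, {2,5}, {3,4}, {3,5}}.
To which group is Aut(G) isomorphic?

G is 3-regular and bipartite with parts {1, 4, 5} and {0, 2, 3} (each part is independent and every cross-pair is an edge), so G = K_{3,3}. Aut(K_{3,3}) is the wreath product S_3 ≀ Z_2: permute within each part, then optionally swap the parts; |Aut| = 2·(3!)² = 72.

S_3 ≀ Z_2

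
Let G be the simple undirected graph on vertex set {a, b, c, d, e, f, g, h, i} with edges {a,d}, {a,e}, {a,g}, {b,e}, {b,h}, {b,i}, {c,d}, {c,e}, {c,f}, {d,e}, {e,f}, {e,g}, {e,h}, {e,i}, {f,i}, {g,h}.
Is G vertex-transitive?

Vertex e is the only vertex of degree 8, so every automorphism fixes it; G is not vertex-transitive.

No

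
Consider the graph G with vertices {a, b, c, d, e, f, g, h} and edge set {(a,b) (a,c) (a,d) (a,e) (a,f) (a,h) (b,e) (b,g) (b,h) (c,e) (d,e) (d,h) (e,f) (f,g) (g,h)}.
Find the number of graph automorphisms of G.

Degrees alone do not determine every vertex (e.g. b and h both have degree 4), but their neighbour-degree multisets differ: N(b) has degrees [3, 4, 5, 6] while N(h) has degrees [3, 3, 4, 6]. Repeating this refinement separates all vertices, so the only automorphism is the identity.

1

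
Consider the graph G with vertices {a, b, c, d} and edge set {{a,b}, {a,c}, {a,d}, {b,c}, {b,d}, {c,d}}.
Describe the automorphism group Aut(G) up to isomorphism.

Every vertex has degree 3, so G is the complete graph K_4. Any permutation of the 4 vertices preserves K_4, so Aut(K_4) = S_4 of order 4! = 24.

the symmetric group on 4 letters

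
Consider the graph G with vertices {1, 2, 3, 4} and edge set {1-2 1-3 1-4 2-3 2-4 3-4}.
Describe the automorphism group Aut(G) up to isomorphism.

All 4 vertices are pairwise adjacent: G = K_4. Every bijection on the vertex set is an automorphism of K_4; hence Aut(K_4) ≅ S_4, order 24.

the symmetric group on 4 letters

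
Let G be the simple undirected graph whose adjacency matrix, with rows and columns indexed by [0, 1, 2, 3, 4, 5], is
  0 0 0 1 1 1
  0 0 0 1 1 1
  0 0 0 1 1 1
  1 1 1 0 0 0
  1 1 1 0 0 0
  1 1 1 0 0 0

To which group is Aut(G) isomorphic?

(S_3 × S_3) ⋊ Z_2

G is 3-regular and bipartite with parts {3, 4, 5} and {0, 1, 2} (each part is independent and every cross-pair is an edge), so G = K_{3,3}. Aut(K_{3,3}) is the wreath product S_3 ≀ Z_2: permute within each part, then optionally swap the parts; |Aut| = 2·(3!)² = 72.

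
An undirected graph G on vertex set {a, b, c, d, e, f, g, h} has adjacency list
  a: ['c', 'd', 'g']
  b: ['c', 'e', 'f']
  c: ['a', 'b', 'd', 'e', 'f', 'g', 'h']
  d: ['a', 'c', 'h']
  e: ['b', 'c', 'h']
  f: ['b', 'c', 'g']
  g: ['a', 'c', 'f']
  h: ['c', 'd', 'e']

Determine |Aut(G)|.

Vertex c is the unique vertex of degree 7; the remaining 7 vertices each have degree 3 and induce a cycle, so G is the wheel on 8 vertices with hub c. Every automorphism fixes the hub and acts on the rim 7-cycle, so Aut(G) ≅ Aut(C_7) = D_7 of order 14.

14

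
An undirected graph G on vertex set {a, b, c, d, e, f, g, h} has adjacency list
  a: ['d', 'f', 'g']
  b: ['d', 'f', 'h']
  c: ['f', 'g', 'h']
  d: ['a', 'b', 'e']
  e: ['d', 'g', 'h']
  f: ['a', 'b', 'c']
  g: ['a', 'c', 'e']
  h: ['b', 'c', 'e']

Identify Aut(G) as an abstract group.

G is 3-regular and bipartite on 2^3 = 8 vertices with girth 4; it is the hypercube graph Q_3. Aut(Q_3) consists of the signed permutations of the 3 coordinate axes: 3! permutations times 2^3 sign flips, so |Aut| = 2^3·3! = 48.

Z_2^3 ⋊ S_3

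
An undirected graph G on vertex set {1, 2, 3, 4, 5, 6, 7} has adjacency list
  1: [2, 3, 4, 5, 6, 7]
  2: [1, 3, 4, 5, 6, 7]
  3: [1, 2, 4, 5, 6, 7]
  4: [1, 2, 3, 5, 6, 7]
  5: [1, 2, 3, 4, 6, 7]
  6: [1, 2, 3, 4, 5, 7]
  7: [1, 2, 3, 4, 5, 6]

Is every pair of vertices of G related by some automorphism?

Yes

All 7 vertices are pairwise adjacent: G = K_7. Any permutation of the 7 vertices preserves K_7, so Aut(K_7) = S_7 of order 7! = 5040. This group acts transitively on the 7 vertices.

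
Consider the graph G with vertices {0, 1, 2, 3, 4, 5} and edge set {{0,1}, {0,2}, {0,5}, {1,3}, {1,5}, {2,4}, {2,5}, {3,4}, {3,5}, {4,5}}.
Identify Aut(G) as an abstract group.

Vertex 5 is the unique vertex of degree 5; the remaining 5 vertices each have degree 3 and induce a cycle, so G is the wheel on 6 vertices with hub 5. With the hub fixed, the remaining symmetry is that of the rim cycle C_5, giving the dihedral group D_5.

D_5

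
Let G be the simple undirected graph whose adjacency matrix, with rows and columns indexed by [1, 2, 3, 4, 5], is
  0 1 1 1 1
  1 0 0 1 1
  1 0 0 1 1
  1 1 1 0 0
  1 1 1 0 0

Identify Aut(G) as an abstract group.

the dihedral group of order 8

Vertex 1 is the unique vertex of degree 4; the remaining 4 vertices each have degree 3 and induce a cycle, so G is the wheel on 5 vertices with hub 1. Every automorphism fixes the hub and acts on the rim 4-cycle, so Aut(G) ≅ Aut(C_4) = D_4 of order 8.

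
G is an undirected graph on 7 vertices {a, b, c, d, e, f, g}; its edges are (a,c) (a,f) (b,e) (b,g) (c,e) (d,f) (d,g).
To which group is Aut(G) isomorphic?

Every vertex has degree 2 and the graph is connected, so G is the 7-cycle C_7. C_7 has 7 rotations and 7 reflections, so Aut(C_7) ≅ D_7 of order 14.

the dihedral group of order 14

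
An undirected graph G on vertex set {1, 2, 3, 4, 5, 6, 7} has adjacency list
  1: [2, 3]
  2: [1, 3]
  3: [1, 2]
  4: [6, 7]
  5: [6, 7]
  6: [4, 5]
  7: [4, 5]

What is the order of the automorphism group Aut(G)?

G has two connected components, {4, 5, 6, 7} and {1, 2, 3}; each is 2-regular, so G = C_4 ⊔ C_3. No automorphism exchanges components of different sizes, hence Aut(G) is the direct product D_3 × D_4, order 48.

48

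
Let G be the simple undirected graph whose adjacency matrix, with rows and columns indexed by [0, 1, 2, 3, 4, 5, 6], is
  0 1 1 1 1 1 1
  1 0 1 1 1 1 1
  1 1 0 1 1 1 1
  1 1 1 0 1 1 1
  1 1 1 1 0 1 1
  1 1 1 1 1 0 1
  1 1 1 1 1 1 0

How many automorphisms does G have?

Every vertex has degree 6, so G is the complete graph K_7. Every bijection on the vertex set is an automorphism of K_7; hence Aut(K_7) ≅ S_7, order 5040.

5040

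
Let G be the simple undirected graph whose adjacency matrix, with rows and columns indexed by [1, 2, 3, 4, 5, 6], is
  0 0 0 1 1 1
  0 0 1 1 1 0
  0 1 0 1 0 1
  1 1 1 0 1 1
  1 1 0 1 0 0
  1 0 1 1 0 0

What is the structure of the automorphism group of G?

D_5

Vertex 4 is the unique vertex of degree 5; the remaining 5 vertices each have degree 3 and induce a cycle, so G is the wheel on 6 vertices with hub 4. Every automorphism fixes the hub and acts on the rim 5-cycle, so Aut(G) ≅ Aut(C_5) = D_5 of order 10.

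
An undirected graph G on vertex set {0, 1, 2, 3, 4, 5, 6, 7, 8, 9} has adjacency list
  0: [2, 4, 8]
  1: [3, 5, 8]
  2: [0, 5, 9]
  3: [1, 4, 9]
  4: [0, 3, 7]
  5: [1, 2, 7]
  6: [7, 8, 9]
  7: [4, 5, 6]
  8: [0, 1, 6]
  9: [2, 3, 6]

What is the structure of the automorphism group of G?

G is 3-regular on 10 vertices with no triangles and no 4-cycles (girth 5): this is the Petersen graph. It is a classical fact that the Petersen graph has automorphism group S_5 (order 120), arising from its description as the Kneser graph K(5,2).

S_5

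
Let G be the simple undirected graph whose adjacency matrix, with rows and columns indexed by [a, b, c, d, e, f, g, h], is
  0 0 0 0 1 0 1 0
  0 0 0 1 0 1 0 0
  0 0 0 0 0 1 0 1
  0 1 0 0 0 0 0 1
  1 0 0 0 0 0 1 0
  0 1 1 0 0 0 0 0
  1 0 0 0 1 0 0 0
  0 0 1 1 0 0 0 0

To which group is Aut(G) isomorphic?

G has two connected components, {b, c, d, f, h} and {a, e, g}; each is 2-regular, so G = C_5 ⊔ C_3. The components are non-isomorphic (different sizes), so Aut(G) = Aut(C_5) × Aut(C_3) = D_5 × D_3 of order 10·6 = 60.

D_5 × D_3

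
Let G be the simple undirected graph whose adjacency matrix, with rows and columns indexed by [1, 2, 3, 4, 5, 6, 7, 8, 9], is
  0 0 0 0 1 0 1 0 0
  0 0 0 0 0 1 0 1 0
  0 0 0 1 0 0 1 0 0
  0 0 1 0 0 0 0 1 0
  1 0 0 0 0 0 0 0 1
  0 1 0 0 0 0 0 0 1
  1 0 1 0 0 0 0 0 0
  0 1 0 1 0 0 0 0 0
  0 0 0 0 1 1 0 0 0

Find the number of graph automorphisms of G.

G is 2-regular and connected on 9 vertices, i.e. the cycle C_9. C_9 has 9 rotations and 9 reflections, so Aut(C_9) ≅ D_9 of order 18.

18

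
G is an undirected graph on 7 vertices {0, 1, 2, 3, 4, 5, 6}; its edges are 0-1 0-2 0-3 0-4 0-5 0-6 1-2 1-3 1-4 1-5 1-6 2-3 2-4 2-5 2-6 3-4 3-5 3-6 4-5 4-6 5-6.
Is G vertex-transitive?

Yes

All 7 vertices are pairwise adjacent: G = K_7. Every bijection on the vertex set is an automorphism of K_7; hence Aut(K_7) ≅ S_7, order 5040. This group acts transitively on the 7 vertices.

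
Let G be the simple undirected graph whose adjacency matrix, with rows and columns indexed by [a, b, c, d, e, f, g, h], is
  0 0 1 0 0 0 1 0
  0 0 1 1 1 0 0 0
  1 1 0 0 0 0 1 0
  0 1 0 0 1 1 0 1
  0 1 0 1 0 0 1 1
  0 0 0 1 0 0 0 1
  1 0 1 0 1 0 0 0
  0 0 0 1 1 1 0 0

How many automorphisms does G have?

1

Degrees alone do not determine every vertex (e.g. a and f both have degree 2), but their neighbour-degree multisets differ: N(a) has degrees [3, 3] while N(f) has degrees [3, 4]. Repeating this refinement separates all vertices, so the only automorphism is the identity.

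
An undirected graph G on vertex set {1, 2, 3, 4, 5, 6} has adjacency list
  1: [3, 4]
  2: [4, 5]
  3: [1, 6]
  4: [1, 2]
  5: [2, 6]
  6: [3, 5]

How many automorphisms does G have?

12

G is 2-regular and connected on 6 vertices, i.e. the cycle C_6. C_6 has 6 rotations and 6 reflections, so Aut(C_6) ≅ D_6 of order 12.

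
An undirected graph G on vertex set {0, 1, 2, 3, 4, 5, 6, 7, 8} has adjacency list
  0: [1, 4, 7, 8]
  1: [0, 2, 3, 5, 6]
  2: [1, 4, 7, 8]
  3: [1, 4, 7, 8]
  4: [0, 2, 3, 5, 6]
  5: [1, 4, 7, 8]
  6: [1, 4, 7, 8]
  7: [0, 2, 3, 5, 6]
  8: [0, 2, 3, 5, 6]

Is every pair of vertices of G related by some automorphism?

No

Automorphisms preserve degree, but G has vertices of degree 4 and vertices of degree 5; no automorphism maps one to the other, so G is not vertex-transitive.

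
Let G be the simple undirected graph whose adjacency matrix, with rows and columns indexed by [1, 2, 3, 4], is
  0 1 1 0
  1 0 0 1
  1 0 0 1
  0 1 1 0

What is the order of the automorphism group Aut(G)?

Every vertex has degree 2 and the graph is connected, so G is the 4-cycle C_4. The automorphisms of the 4-cycle are exactly the symmetries of a regular 4-gon: the dihedral group D_4, |D_4| = 8.

8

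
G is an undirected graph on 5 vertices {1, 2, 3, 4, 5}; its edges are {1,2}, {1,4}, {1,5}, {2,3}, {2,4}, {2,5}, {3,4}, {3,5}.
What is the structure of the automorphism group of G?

Vertex 2 is the unique vertex of degree 4; the remaining 4 vertices each have degree 3 and induce a cycle, so G is the wheel on 5 vertices with hub 2. With the hub fixed, the remaining symmetry is that of the rim cycle C_4, giving the dihedral group D_4.

the dihedral group of order 8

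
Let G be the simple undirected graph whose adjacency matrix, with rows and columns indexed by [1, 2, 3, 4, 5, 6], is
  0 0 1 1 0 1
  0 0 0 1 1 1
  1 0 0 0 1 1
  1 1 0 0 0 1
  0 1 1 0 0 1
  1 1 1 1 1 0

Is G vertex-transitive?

No

Vertex 6 is the only vertex of degree 5, so every automorphism fixes it; G is not vertex-transitive.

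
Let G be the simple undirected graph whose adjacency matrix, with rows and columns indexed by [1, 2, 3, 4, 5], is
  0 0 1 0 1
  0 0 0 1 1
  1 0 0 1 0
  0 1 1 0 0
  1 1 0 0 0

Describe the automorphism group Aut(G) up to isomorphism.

Every vertex has degree 2 and the graph is connected, so G is the 5-cycle C_5. The automorphisms of the 5-cycle are exactly the symmetries of a regular 5-gon: the dihedral group D_5, |D_5| = 10.

D_5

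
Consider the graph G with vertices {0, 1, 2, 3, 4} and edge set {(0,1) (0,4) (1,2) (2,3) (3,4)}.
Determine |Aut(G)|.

10

G is 2-regular and connected on 5 vertices, i.e. the cycle C_5. The automorphisms of the 5-cycle are exactly the symmetries of a regular 5-gon: the dihedral group D_5, |D_5| = 10.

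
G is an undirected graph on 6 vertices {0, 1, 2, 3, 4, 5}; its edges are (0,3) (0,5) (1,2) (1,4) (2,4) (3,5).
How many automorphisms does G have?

G has two connected components, {1, 2, 4} and {0, 3, 5}; each is 2-regular, so G = C_3 ⊔ C_3. Aut of a disjoint union of two copies of C_3 is the wreath product D_3 ≀ Z_2, of order 2·6² = 72.

72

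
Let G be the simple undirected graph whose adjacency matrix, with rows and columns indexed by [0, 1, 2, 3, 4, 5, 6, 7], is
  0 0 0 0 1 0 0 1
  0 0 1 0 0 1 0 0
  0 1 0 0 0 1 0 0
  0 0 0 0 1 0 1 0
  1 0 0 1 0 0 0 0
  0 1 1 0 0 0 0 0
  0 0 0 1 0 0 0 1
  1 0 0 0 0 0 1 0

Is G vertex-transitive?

G has two connected components, {0, 3, 4, 6, 7} and {1, 2, 5}; each is 2-regular, so G = C_5 ⊔ C_3. The orbit of 0 under Aut(G) is {0, 3, 4, 6, 7}, which does not contain 1, so G is not vertex-transitive.

No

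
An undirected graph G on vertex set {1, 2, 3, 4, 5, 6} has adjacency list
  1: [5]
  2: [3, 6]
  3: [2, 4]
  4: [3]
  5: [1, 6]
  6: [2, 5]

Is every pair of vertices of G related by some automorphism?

Automorphisms preserve degree, but G has vertices of degree 1 and vertices of degree 2; no automorphism maps one to the other, so G is not vertex-transitive.

No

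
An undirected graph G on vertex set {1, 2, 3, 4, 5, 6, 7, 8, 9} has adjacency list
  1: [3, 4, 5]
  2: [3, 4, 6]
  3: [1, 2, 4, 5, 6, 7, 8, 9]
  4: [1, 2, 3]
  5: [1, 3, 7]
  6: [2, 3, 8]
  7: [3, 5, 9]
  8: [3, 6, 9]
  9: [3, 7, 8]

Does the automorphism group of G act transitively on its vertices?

Vertex 3 is the only vertex of degree 8, so every automorphism fixes it; G is not vertex-transitive.

No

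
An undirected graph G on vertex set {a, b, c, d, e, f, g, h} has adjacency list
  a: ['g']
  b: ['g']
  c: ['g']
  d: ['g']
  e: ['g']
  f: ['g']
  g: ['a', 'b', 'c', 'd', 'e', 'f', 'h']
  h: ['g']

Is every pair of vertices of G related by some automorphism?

Vertex g is the only vertex of degree 7, so every automorphism fixes it; G is not vertex-transitive.

No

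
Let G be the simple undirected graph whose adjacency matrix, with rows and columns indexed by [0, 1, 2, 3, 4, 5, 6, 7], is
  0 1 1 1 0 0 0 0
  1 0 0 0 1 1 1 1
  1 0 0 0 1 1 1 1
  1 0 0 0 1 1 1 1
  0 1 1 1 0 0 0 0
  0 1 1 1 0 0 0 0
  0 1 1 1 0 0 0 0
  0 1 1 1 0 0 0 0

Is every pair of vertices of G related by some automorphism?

No

Automorphisms preserve degree, but G has vertices of degree 3 and vertices of degree 5; no automorphism maps one to the other, so G is not vertex-transitive.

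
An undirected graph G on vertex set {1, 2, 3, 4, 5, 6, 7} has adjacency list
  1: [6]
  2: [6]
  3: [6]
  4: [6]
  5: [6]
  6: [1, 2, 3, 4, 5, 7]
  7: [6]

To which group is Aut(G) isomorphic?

S_6

Vertex 6 has degree 6 and every other vertex has degree 1, so G is the star K_{1,6} with centre 6. The 6 leaves are pairwise interchangeable while the centre is fixed, giving Aut(G) = S_6.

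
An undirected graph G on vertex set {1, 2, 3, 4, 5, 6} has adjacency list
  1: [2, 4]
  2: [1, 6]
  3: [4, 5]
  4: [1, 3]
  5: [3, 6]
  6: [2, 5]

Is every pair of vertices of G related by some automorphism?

G is 2-regular and connected on 6 vertices, i.e. the cycle C_6. C_6 has 6 rotations and 6 reflections, so Aut(C_6) ≅ D_6 of order 12. Under this action every vertex can be carried to every other, so G is vertex-transitive.

Yes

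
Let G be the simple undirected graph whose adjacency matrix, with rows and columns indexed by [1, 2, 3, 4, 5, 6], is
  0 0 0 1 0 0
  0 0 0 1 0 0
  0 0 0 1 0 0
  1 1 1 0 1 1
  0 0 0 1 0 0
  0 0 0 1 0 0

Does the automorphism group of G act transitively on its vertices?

No

Vertex 4 is the only vertex of degree 5, so every automorphism fixes it; G is not vertex-transitive.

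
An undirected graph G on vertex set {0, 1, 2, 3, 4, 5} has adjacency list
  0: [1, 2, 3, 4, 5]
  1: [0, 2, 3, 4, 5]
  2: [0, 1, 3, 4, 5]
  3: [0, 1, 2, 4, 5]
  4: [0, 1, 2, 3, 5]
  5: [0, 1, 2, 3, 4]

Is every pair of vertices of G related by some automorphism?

Every vertex has degree 5, so G is the complete graph K_6. Every bijection on the vertex set is an automorphism of K_6; hence Aut(K_6) ≅ S_6, order 720. Under this action every vertex can be carried to every other, so G is vertex-transitive.

Yes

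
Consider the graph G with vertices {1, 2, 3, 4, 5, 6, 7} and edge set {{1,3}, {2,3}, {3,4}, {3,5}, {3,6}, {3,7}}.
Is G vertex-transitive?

No

Vertex 3 is the only vertex of degree 6, so every automorphism fixes it; G is not vertex-transitive.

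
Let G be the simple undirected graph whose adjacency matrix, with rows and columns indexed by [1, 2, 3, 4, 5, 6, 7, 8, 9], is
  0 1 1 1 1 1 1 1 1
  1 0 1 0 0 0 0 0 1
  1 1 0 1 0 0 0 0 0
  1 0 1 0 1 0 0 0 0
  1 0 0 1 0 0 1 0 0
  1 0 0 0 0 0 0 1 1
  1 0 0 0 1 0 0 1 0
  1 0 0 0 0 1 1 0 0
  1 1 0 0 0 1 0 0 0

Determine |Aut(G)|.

16

Vertex 1 is the unique vertex of degree 8; the remaining 8 vertices each have degree 3 and induce a cycle, so G is the wheel on 9 vertices with hub 1. With the hub fixed, the remaining symmetry is that of the rim cycle C_8, giving the dihedral group D_8.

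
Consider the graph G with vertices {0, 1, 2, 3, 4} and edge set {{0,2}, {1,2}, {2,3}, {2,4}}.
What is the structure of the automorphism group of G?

Vertex 2 has degree 4 and every other vertex has degree 1, so G is the star K_{1,4} with centre 2. The 4 leaves are pairwise interchangeable while the centre is fixed, giving Aut(G) = S_4.

S_4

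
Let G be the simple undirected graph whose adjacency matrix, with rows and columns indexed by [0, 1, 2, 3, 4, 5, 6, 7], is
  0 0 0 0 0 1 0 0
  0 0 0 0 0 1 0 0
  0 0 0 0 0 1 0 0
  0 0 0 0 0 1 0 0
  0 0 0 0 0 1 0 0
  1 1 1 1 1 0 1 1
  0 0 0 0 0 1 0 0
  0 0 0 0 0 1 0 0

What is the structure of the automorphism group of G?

Vertex 5 has degree 7 and every other vertex has degree 1, so G is the star K_{1,7} with centre 5. The 7 leaves are pairwise interchangeable while the centre is fixed, giving Aut(G) = S_7.

the symmetric group on 7 letters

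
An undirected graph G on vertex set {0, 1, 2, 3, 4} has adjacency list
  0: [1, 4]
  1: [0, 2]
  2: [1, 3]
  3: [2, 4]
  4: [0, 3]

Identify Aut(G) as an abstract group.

D_5

G is 2-regular and connected on 5 vertices, i.e. the cycle C_5. C_5 has 5 rotations and 5 reflections, so Aut(C_5) ≅ D_5 of order 10.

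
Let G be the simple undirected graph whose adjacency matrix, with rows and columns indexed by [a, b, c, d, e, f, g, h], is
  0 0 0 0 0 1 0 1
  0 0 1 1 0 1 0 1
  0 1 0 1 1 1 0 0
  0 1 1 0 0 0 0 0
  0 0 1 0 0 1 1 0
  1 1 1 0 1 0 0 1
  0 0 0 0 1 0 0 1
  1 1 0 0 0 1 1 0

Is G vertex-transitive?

Vertex e is the only vertex of degree 3, so every automorphism fixes it; G is not vertex-transitive.

No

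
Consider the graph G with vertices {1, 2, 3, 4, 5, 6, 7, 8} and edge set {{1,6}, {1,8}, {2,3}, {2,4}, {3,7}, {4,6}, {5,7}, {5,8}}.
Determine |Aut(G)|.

16

Every vertex has degree 2 and the graph is connected, so G is the 8-cycle C_8. The automorphisms of the 8-cycle are exactly the symmetries of a regular 8-gon: the dihedral group D_8, |D_8| = 16.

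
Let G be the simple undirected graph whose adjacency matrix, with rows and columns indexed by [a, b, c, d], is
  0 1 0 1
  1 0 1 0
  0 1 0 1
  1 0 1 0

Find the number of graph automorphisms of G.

8

G is 2-regular and bipartite with parts {b, d} and {a, c} (each part is independent and every cross-pair is an edge), so G = K_{2,2}. Aut(K_{2,2}) is the wreath product S_2 ≀ Z_2: permute within each part, then optionally swap the parts; |Aut| = 2·(2!)² = 8.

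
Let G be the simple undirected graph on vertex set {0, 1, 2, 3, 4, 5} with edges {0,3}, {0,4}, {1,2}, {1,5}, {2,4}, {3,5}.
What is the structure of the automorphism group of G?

Every vertex has degree 2 and the graph is connected, so G is the 6-cycle C_6. The automorphisms of the 6-cycle are exactly the symmetries of a regular 6-gon: the dihedral group D_6, |D_6| = 12.

the dihedral group of order 12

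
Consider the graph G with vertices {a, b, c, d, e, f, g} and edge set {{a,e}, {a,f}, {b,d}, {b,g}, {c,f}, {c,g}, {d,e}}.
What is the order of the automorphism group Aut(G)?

G is 2-regular and connected on 7 vertices, i.e. the cycle C_7. The automorphisms of the 7-cycle are exactly the symmetries of a regular 7-gon: the dihedral group D_7, |D_7| = 14.

14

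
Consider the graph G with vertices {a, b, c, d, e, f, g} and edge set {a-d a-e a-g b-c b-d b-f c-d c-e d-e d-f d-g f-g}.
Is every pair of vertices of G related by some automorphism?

Vertex d is the only vertex of degree 6, so every automorphism fixes it; G is not vertex-transitive.

No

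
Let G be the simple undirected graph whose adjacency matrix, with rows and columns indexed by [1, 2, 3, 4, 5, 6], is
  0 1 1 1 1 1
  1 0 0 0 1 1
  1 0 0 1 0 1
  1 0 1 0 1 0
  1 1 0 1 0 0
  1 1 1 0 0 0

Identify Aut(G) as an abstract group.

Vertex 1 is the unique vertex of degree 5; the remaining 5 vertices each have degree 3 and induce a cycle, so G is the wheel on 6 vertices with hub 1. With the hub fixed, the remaining symmetry is that of the rim cycle C_5, giving the dihedral group D_5.

D_5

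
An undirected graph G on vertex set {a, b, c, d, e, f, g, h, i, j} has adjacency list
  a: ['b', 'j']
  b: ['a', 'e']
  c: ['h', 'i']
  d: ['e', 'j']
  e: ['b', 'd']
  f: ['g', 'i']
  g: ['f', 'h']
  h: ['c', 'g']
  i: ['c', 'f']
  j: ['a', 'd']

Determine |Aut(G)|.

G has two connected components, {c, f, g, h, i} and {a, b, d, e, j}; each is 2-regular, so G = C_5 ⊔ C_5. Aut of a disjoint union of two copies of C_5 is the wreath product D_5 ≀ Z_2, of order 2·10² = 200.

200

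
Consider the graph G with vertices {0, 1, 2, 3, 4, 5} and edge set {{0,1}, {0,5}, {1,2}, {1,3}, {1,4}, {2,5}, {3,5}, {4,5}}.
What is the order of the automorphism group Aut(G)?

The vertices split by degree into {1, 5} (degree 4) and {0, 2, 3, 4} (degree 2); every edge runs between the two parts, so G is the complete bipartite graph K_{2,4}. The parts have unequal sizes, so no automorphism swaps them; each part is permuted independently, giving S_4 × S_2 of order 4!·2! = 48.

48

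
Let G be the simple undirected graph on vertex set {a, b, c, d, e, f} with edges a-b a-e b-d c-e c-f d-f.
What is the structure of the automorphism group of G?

D_6

Every vertex has degree 2 and the graph is connected, so G is the 6-cycle C_6. C_6 has 6 rotations and 6 reflections, so Aut(C_6) ≅ D_6 of order 12.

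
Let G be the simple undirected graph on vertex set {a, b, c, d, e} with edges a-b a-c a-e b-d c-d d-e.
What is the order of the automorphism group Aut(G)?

The vertices split by degree into {a, d} (degree 3) and {b, c, e} (degree 2); every edge runs between the two parts, so G is the complete bipartite graph K_{2,3}. Automorphisms preserve the bipartition setwise (since the parts differ in size) and act as S_2 × S_3 within it; |Aut| = 12.

12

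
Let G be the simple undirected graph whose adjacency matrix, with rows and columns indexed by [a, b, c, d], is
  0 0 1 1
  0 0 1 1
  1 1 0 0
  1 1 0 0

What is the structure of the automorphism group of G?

Z_2^2 ⋊ S_2

G is 2-regular and bipartite on 2^2 = 4 vertices with girth 4; it is the hypercube graph Q_2. Aut(Q_2) consists of the signed permutations of the 2 coordinate axes: 2! permutations times 2^2 sign flips, so |Aut| = 2^2·2! = 8.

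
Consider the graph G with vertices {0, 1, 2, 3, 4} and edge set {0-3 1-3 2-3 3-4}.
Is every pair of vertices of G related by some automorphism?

No

Vertex 3 is the only vertex of degree 4, so every automorphism fixes it; G is not vertex-transitive.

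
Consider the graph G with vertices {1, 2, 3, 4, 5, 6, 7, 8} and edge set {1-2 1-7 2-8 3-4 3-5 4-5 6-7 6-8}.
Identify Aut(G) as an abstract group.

D_3 × D_5

G has two connected components, {1, 2, 6, 7, 8} and {3, 4, 5}; each is 2-regular, so G = C_5 ⊔ C_3. No automorphism exchanges components of different sizes, hence Aut(G) is the direct product D_3 × D_5, order 60.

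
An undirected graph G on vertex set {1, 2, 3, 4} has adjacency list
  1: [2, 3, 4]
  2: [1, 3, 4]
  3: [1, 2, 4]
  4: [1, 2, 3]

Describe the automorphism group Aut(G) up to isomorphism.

All 4 vertices are pairwise adjacent: G = K_4. Any permutation of the 4 vertices preserves K_4, so Aut(K_4) = S_4 of order 4! = 24.

S_4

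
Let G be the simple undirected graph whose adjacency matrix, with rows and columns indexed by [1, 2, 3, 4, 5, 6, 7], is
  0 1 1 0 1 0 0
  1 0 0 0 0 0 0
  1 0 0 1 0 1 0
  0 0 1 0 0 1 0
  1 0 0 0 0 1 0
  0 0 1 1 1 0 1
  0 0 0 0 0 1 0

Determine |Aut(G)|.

The degree sequence is [3, 1, 3, 2, 2, 4, 1]. Checking the degree-preserving permutations of the vertex set shows that none except the identity preserves every edge, so Aut(G) is trivial.

1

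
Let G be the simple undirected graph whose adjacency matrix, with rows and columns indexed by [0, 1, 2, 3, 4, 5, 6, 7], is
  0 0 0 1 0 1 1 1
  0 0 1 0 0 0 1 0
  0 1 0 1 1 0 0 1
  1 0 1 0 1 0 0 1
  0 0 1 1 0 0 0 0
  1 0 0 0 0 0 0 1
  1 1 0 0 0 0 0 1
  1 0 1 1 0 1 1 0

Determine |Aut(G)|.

1

Degrees alone do not determine every vertex (e.g. 0 and 2 both have degree 4), but their neighbour-degree multisets differ: N(0) has degrees [2, 3, 4, 5] while N(2) has degrees [2, 2, 4, 5]. Repeating this refinement separates all vertices, so the only automorphism is the identity.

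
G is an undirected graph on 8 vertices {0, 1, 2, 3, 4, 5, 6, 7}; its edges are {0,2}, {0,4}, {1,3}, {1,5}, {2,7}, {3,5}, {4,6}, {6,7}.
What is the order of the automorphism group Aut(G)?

60

G has two connected components, {0, 2, 4, 6, 7} and {1, 3, 5}; each is 2-regular, so G = C_5 ⊔ C_3. No automorphism exchanges components of different sizes, hence Aut(G) is the direct product D_5 × D_3, order 60.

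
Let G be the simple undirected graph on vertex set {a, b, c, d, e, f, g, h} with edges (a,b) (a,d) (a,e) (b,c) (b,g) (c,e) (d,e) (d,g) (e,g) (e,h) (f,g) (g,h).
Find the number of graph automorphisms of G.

1

Degrees alone do not determine every vertex (e.g. a and b both have degree 3), but their neighbour-degree multisets differ: N(a) has degrees [3, 3, 5] while N(b) has degrees [2, 3, 5]. Repeating this refinement separates all vertices, so the only automorphism is the identity.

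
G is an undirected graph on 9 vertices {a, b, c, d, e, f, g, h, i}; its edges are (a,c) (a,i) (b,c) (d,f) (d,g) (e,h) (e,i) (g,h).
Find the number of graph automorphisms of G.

2

The degree sequence is [2, 1, 2, 2, 2, 1, 2, 2, 2]; the two degree-1 vertices b and f are the ends of a path, so G = P_9. The only nontrivial automorphism of a path is the end-to-end reflection, so Aut(G) ≅ Z_2.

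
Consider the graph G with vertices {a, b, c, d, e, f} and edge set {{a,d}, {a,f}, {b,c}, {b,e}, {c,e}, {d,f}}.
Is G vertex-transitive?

Yes

G has two connected components, {a, d, f} and {b, c, e}; each is 2-regular, so G = C_3 ⊔ C_3. Aut of a disjoint union of two copies of C_3 is the wreath product D_3 ≀ Z_2, of order 2·6² = 72. This group acts transitively on the 6 vertices.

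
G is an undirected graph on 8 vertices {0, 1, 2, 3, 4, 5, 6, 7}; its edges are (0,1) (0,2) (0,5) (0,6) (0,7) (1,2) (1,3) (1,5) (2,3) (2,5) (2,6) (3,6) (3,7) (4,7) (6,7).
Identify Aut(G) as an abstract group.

The degree sequence is [5, 4, 5, 4, 1, 3, 4, 4]. Checking the degree-preserving permutations of the vertex set shows that none except the identity preserves every edge, so Aut(G) is trivial.

the trivial group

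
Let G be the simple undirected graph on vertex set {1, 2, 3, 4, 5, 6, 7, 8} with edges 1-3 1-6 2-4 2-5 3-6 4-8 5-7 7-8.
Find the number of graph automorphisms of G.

60

G has two connected components, {2, 4, 5, 7, 8} and {1, 3, 6}; each is 2-regular, so G = C_5 ⊔ C_3. No automorphism exchanges components of different sizes, hence Aut(G) is the direct product D_3 × D_5, order 60.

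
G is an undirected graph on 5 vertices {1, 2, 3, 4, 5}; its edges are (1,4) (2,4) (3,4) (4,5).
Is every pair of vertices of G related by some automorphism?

No

Vertex 4 is the only vertex of degree 4, so every automorphism fixes it; G is not vertex-transitive.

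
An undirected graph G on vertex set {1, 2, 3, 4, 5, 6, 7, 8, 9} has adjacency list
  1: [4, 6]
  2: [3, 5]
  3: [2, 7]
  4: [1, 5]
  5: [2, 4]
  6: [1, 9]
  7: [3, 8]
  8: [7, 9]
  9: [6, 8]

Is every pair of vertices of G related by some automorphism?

Yes

Every vertex has degree 2 and the graph is connected, so G is the 9-cycle C_9. C_9 has 9 rotations and 9 reflections, so Aut(C_9) ≅ D_9 of order 18. This group acts transitively on the 9 vertices.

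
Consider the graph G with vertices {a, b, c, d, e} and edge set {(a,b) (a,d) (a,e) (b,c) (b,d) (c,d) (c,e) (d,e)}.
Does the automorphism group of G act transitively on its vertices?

No

Vertex d is the only vertex of degree 4, so every automorphism fixes it; G is not vertex-transitive.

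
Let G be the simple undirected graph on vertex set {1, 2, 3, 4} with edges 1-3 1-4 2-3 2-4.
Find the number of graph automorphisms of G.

8

Every vertex has degree 2 and the graph is connected, so G is the 4-cycle C_4. The automorphisms of the 4-cycle are exactly the symmetries of a regular 4-gon: the dihedral group D_4, |D_4| = 8.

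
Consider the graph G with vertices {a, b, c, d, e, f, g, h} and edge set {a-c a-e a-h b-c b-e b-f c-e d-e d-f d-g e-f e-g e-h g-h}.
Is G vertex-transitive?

Vertex e is the only vertex of degree 7, so every automorphism fixes it; G is not vertex-transitive.

No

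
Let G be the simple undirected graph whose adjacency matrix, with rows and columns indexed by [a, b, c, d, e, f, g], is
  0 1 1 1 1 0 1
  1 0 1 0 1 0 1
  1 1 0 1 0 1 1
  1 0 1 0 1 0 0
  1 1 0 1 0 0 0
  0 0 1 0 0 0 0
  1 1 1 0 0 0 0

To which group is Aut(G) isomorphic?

Degrees alone do not determine every vertex (e.g. a and c both have degree 5), but their neighbour-degree multisets differ: N(a) has degrees [3, 3, 3, 4, 5] while N(c) has degrees [1, 3, 3, 4, 5]. Repeating this refinement separates all vertices, so the only automorphism is the identity.

{e}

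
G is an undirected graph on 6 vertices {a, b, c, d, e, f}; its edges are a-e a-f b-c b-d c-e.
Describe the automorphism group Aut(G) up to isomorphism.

The degree sequence is [2, 2, 2, 1, 2, 1]; the two degree-1 vertices d and f are the ends of a path, so G = P_6. The only nontrivial automorphism of a path is the end-to-end reflection, so Aut(G) ≅ Z_2.

Z_2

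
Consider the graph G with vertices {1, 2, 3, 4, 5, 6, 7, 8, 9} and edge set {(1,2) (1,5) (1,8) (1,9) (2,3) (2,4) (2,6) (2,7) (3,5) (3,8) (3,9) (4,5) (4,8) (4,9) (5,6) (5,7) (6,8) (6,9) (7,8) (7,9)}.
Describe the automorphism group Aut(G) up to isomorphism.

S_4 × S_5

The vertices split by degree into {2, 5, 8, 9} (degree 5) and {1, 3, 4, 6, 7} (degree 4); every edge runs between the two parts, so G is the complete bipartite graph K_{4,5}. The parts have unequal sizes, so no automorphism swaps them; each part is permuted independently, giving S_4 × S_5 of order 4!·5! = 2880.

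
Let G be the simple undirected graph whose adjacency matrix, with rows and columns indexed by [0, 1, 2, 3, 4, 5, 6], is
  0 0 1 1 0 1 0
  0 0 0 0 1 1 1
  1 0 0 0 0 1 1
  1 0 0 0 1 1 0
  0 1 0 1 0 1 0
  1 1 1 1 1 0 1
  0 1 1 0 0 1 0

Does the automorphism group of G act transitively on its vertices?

Vertex 5 is the only vertex of degree 6, so every automorphism fixes it; G is not vertex-transitive.

No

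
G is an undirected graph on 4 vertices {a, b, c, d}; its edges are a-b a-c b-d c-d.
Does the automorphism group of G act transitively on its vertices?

G is 2-regular and connected on 4 vertices, i.e. the cycle C_4. C_4 has 4 rotations and 4 reflections, so Aut(C_4) ≅ D_4 of order 8. Under this action every vertex can be carried to every other, so G is vertex-transitive.

Yes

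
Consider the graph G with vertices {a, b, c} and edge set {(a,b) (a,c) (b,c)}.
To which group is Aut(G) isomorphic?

All 3 vertices are pairwise adjacent: G = K_3. Every bijection on the vertex set is an automorphism of K_3; hence Aut(K_3) ≅ S_3, order 6.

the symmetric group on 3 letters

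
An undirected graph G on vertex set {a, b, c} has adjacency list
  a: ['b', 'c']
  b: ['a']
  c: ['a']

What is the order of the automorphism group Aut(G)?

2

The degree sequence is [2, 1, 1]; the two degree-1 vertices b and c are the ends of a path, so G = P_3. The only nontrivial automorphism of a path is the end-to-end reflection, so Aut(G) ≅ Z_2.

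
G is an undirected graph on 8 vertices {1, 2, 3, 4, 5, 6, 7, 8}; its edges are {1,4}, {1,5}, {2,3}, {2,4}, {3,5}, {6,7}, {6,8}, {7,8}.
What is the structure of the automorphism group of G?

D_3 × D_5

G has two connected components, {1, 2, 3, 4, 5} and {6, 7, 8}; each is 2-regular, so G = C_5 ⊔ C_3. The components are non-isomorphic (different sizes), so Aut(G) = Aut(C_3) × Aut(C_5) = D_3 × D_5 of order 6·10 = 60.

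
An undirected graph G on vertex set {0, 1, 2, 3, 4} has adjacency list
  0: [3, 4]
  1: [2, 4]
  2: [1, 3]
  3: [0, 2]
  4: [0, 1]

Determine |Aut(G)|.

G is 2-regular and connected on 5 vertices, i.e. the cycle C_5. The automorphisms of the 5-cycle are exactly the symmetries of a regular 5-gon: the dihedral group D_5, |D_5| = 10.

10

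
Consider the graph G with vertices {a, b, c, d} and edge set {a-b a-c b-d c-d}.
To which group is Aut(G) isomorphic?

the dihedral group of order 8

Every vertex has degree 2 and the graph is connected, so G is the 4-cycle C_4. C_4 has 4 rotations and 4 reflections, so Aut(C_4) ≅ D_4 of order 8.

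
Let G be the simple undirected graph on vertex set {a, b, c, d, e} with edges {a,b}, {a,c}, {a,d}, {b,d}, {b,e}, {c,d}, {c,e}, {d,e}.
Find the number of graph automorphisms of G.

Vertex d is the unique vertex of degree 4; the remaining 4 vertices each have degree 3 and induce a cycle, so G is the wheel on 5 vertices with hub d. With the hub fixed, the remaining symmetry is that of the rim cycle C_4, giving the dihedral group D_4.

8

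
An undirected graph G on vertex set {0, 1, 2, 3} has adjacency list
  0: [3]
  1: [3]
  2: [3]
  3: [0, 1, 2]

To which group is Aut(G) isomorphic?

Vertex 3 has degree 3 and every other vertex has degree 1, so G is the star K_{1,3} with centre 3. Any automorphism fixes the centre and permutes the 3 leaves freely, so Aut(G) ≅ S_3 of order 3! = 6.

S_3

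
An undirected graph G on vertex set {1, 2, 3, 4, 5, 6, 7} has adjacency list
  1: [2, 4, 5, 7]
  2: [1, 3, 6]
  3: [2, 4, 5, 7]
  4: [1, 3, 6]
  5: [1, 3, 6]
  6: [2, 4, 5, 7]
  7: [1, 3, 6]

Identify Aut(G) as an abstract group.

S_3 × S_4

The vertices split by degree into {1, 3, 6} (degree 4) and {2, 4, 5, 7} (degree 3); every edge runs between the two parts, so G is the complete bipartite graph K_{3,4}. Automorphisms preserve the bipartition setwise (since the parts differ in size) and act as S_3 × S_4 within it; |Aut| = 144.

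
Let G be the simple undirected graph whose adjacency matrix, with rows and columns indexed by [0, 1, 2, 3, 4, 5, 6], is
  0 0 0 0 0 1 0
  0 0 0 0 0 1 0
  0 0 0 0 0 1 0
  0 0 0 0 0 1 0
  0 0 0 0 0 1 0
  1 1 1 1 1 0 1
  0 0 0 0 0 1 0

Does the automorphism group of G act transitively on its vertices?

No

Vertex 5 is the only vertex of degree 6, so every automorphism fixes it; G is not vertex-transitive.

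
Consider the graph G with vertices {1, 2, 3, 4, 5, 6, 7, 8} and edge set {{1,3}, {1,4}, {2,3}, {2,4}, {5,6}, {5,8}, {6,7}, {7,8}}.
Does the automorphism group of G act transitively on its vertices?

Yes

G has two connected components, {5, 6, 7, 8} and {1, 2, 3, 4}; each is 2-regular, so G = C_4 ⊔ C_4. Aut of a disjoint union of two copies of C_4 is the wreath product D_4 ≀ Z_2, of order 2·8² = 128. This group acts transitively on the 8 vertices.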